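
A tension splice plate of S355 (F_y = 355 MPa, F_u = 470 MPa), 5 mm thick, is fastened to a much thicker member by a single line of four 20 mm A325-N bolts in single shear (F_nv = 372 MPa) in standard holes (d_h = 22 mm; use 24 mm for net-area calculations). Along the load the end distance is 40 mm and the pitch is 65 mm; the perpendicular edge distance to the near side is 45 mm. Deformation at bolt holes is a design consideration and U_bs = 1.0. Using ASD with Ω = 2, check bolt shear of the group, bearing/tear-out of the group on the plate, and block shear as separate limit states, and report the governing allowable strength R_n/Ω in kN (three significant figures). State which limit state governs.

Bolt shear: A_b = π·20²/4 = 314.2 mm²; R_n = 372 × 314.2 × 4 × 1 / 1000 = 467.5 kN → 467.5 / 2 = 234 kN.
Bearing: edge l_c = 29, r_n = 81.78 kN; interior l_c = 43, r_n = 112.8 kN; R_n = 81.78 + 3·112.8 = 420.2 kN → 210 kN.
Block shear: A_gv = 1175, A_nv = 755, A_nt = 165 mm²; R_n = min(0.6F_uA_nv, 0.6F_yA_gv) + U_bs·F_u·A_nt = 290.5 kN → 145 kN.
Block shear governs: 145 kN.

145 kN (block shear governs)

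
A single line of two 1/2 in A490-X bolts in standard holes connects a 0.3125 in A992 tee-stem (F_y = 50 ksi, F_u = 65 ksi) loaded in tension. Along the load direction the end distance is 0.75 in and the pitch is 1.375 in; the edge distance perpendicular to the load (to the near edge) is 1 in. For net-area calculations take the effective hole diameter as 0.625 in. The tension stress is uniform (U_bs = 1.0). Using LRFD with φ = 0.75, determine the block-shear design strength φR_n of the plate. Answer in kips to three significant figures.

21.3 kips

Shear plane L_v = 0.75 + 1·1.375 = 2.125 in; A_gv = 2.125 × 0.3125 = 0.6641 in².
A_nv = (2.125 − 1.5·0.625) × 0.3125 = 0.3711 in².
A_nt = (1 − 0.5·0.625) × 0.3125 = 0.2148 in².
0.6 F_u A_nv = 14.47 kips; 0.6 F_y A_gv = 19.92 kips → shear rupture governs the shear term.
R_n = 14.47 + 1.0 × 65 × 0.2148 = 28.44 kips.
Design strength φR_n = 0.75 × 28.44 = 21.3 kips.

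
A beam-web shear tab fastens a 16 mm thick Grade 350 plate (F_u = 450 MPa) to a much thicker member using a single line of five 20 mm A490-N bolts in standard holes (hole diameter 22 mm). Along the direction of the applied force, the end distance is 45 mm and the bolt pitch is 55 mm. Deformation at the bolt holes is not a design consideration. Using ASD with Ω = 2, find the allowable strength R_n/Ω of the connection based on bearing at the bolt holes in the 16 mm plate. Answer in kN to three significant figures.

Per bolt r_n = 1.5 l_c t F_u ≤ 3.0 d t F_u; upper limit = 3.0 × 20 × 16 × 450 / 1000 = 432 kN.
Edge bolt: l_c = 45 − 22/2 = 34 mm → 1.5 × 34 × 16 × 450 / 1000 = 367.2 → r_n = 367.2 kN.
Interior bolts: l_c = 55 − 22 = 33 mm → 1.5 × 33 × 16 × 450 / 1000 = 356.4 → r_n = 356.4 kN.
R_n = 1 × 367.2 + 4 × 356.4 = 1793 kN.
Allowable strength R_n/Ω = 1793 / 2 = 896 kN.

896 kN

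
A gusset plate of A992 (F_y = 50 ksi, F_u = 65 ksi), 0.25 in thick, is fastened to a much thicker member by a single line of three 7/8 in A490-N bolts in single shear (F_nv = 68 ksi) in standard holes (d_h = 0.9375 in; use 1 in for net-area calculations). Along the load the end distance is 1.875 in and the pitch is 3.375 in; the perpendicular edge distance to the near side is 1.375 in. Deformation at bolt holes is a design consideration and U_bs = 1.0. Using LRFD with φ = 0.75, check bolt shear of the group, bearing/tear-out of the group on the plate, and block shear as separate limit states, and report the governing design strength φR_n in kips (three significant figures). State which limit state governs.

55.5 kips (block shear governs)

Bolt shear: A_b = π·0.875²/4 = 0.6013 in²; R_n = 68 × 0.6013 × 3 × 1 = 122.7 kips → 0.75 × 122.7 = 92 kips.
Bearing: edge l_c = 1.406, r_n = 27.42 kips; interior l_c = 2.438, r_n = 34.12 kips; R_n = 27.42 + 2·34.12 = 95.67 kips → 71.8 kips.
Block shear: A_gv = 2.156, A_nv = 1.531, A_nt = 0.2188 in²; R_n = min(0.6F_uA_nv, 0.6F_yA_gv) + U_bs·F_u·A_nt = 73.94 kips → 55.5 kips.
Block shear governs: 55.5 kips.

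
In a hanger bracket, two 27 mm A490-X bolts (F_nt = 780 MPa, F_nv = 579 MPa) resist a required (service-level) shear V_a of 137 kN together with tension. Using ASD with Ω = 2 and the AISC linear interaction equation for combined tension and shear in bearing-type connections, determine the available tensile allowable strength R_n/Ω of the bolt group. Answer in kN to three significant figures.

396 kN

A_b = π·27²/4 = 572.6 mm²; f_rv = 137 × 1000 / (2 × 572.6) = 119.6 MPa.
F'_nt = 1.3 F_nt − (Ω F_nt / F_nv) f_rv = 1.3·780 − (2·780/579)·119.6 = 691.7 MPa, capped at F_nt → F'_nt = 691.7 MPa.
R_n = F'_nt · A_b · n = 691.7 × 572.6 × 2 / 1000 = 792 kN.
Allowable strength R_n/Ω = 792 / 2 = 396 kN.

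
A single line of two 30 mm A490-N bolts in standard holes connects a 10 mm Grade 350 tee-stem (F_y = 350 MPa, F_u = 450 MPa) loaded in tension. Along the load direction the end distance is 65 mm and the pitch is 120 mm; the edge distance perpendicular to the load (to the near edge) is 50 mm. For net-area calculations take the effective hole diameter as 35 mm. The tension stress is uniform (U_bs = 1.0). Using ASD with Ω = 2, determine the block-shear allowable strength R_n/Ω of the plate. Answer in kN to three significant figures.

252 kN

Shear plane L_v = 65 + 1·120 = 185 mm; A_gv = 185 × 10 = 1850 mm².
A_nv = (185 − 1.5·35) × 10 = 1325 mm².
A_nt = (50 − 0.5·35) × 10 = 325 mm².
0.6 F_u A_nv = 357.8 kN; 0.6 F_y A_gv = 388.5 kN → shear rupture governs the shear term.
R_n = 357.8 + 1.0 × 450 × 325 / 1000 = 504 kN.
Allowable strength R_n/Ω = 504 / 2 = 252 kN.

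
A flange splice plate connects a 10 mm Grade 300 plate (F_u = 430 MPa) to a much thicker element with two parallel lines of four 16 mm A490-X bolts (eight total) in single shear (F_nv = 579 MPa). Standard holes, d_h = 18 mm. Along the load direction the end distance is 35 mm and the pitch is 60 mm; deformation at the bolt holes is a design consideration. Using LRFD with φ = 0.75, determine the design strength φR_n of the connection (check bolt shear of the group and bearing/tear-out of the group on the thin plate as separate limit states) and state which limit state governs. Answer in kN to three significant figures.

Bolt shear: A_b = π·16²/4 = 201.1 mm²; R_n = 579 × 201.1 × 8 × 1 / 1000 = 931.3 kN → 0.75 × 931.3 = 698 kN.
Bearing (1.2 l_c t F_u ≤ 2.4 d t F_u): upper limit = 2.4·16·10·430 / 1000 = 165.1 kN.
  Edge l_c = 35 − 18/2 = 26 → r_n = 134.2 kN; interior l_c = 60 − 18 = 42 → r_n = 165.1 kN.
  R_n,bearing = 2·134.2 + 6·165.1 = 1259 kN → 0.75 × 1259 = 944 kN.
Bolt shear governs: 698 kN.

698 kN (bolt shear governs)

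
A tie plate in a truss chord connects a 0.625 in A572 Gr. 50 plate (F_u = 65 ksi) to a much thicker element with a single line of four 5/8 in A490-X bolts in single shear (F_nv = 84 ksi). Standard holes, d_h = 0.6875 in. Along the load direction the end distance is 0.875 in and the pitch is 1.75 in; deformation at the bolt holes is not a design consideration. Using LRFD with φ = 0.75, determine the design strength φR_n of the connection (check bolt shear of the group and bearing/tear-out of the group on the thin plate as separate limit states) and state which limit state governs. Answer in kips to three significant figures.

77.3 kips (bolt shear governs)

Bolt shear: A_b = π·0.625²/4 = 0.3068 in²; R_n = 84 × 0.3068 × 4 × 1 = 103.1 kips → 0.75 × 103.1 = 77.3 kips.
Bearing (1.5 l_c t F_u ≤ 3.0 d t F_u): upper limit = 3.0·0.625·0.625·65 = 76.17 kips.
  Edge l_c = 0.875 − 0.6875/2 = 0.5312 → r_n = 32.37 kips; interior l_c = 1.75 − 0.6875 = 1.062 → r_n = 64.75 kips.
  R_n,bearing = 1·32.37 + 3·64.75 = 226.6 kips → 0.75 × 226.6 = 170 kips.
Bolt shear governs: 77.3 kips.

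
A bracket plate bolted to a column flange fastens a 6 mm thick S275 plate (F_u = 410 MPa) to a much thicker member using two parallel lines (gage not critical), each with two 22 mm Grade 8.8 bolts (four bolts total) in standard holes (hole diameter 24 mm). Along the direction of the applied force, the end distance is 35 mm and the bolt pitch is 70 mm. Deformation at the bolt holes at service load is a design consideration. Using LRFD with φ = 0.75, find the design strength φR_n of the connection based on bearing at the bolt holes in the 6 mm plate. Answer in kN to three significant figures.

297 kN

Per bolt r_n = 1.2 l_c t F_u ≤ 2.4 d t F_u; upper limit = 2.4 × 22 × 6 × 410 / 1000 = 129.9 kN.
Edge bolt: l_c = 35 − 24/2 = 23 mm → 1.2 × 23 × 6 × 410 / 1000 = 67.9 → r_n = 67.9 kN.
Interior bolts: l_c = 70 − 24 = 46 mm → 1.2 × 46 × 6 × 410 / 1000 = 135.8 → r_n = 129.9 kN.
R_n = 2 × 67.9 + 2 × 129.9 = 395.6 kN.
Design strength φR_n = 0.75 × 395.6 = 297 kN.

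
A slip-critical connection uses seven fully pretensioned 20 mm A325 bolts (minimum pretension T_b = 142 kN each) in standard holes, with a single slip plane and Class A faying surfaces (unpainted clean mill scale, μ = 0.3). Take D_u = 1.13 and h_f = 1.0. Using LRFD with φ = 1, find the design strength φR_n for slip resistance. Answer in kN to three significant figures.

337 kN

R_n = μ · D_u · h_f · T_b · n_s · n_b = 0.3 × 1.13 × 1.0 × 142 × 1 × 7 = 337 kN.
Design strength φR_n = 1 × 337 = 337 kN.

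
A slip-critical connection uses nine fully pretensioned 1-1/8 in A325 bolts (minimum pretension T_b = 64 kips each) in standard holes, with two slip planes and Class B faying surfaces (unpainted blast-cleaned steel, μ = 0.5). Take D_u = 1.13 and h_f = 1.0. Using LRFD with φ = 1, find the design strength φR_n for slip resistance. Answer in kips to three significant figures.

651 kips

R_n = μ · D_u · h_f · T_b · n_s · n_b = 0.5 × 1.13 × 1.0 × 64 × 2 × 9 = 650.9 kips.
Design strength φR_n = 1 × 650.9 = 651 kips.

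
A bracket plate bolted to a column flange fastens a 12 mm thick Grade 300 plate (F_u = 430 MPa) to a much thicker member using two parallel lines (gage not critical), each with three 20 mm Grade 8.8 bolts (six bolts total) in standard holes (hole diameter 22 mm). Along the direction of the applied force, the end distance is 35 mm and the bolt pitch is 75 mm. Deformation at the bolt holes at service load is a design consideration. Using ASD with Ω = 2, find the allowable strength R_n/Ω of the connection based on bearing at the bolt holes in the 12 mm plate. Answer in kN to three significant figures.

Per bolt r_n = 1.2 l_c t F_u ≤ 2.4 d t F_u; upper limit = 2.4 × 20 × 12 × 430 / 1000 = 247.7 kN.
Edge bolt: l_c = 35 − 22/2 = 24 mm → 1.2 × 24 × 12 × 430 / 1000 = 148.6 → r_n = 148.6 kN.
Interior bolts: l_c = 75 − 22 = 53 mm → 1.2 × 53 × 12 × 430 / 1000 = 328.2 → r_n = 247.7 kN.
R_n = 2 × 148.6 + 4 × 247.7 = 1288 kN.
Allowable strength R_n/Ω = 1288 / 2 = 644 kN.

644 kN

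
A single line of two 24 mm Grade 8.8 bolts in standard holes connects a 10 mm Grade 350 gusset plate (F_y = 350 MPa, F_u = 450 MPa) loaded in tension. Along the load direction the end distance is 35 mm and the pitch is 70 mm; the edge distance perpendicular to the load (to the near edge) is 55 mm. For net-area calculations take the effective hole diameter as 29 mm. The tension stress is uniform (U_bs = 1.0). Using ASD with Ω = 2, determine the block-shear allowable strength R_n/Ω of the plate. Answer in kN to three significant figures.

Shear plane L_v = 35 + 1·70 = 105 mm; A_gv = 105 × 10 = 1050 mm².
A_nv = (105 − 1.5·29) × 10 = 615 mm².
A_nt = (55 − 0.5·29) × 10 = 405 mm².
0.6 F_u A_nv = 166.1 kN; 0.6 F_y A_gv = 220.5 kN → shear rupture governs the shear term.
R_n = 166.1 + 1.0 × 450 × 405 / 1000 = 348.3 kN.
Allowable strength R_n/Ω = 348.3 / 2 = 174 kN.

174 kN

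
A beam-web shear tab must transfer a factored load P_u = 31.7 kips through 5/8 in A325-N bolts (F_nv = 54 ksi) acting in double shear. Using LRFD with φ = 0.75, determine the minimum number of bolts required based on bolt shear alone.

2 bolts

A_b = π·0.625²/4 = 0.3068 in².
Per-bolt design strength φR_n = 0.75 × 54 × 0.3068 × 2 = 24.85 kips.
n ≥ 31.7 / 24.85 = 1.276 → use 2 bolts.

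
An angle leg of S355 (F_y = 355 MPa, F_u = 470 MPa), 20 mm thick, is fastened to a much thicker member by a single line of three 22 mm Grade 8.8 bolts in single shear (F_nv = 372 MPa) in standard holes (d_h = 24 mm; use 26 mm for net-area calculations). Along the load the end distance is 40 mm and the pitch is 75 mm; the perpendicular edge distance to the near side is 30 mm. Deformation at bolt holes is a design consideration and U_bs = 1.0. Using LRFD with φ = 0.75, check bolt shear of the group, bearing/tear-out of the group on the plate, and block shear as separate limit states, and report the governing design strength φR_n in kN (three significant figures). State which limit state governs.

Bolt shear: A_b = π·22²/4 = 380.1 mm²; R_n = 372 × 380.1 × 3 × 1 / 1000 = 424.2 kN → 0.75 × 424.2 = 318 kN.
Bearing: edge l_c = 28, r_n = 315.8 kN; interior l_c = 51, r_n = 496.3 kN; R_n = 315.8 + 2·496.3 = 1308 kN → 981 kN.
Block shear: A_gv = 3800, A_nv = 2500, A_nt = 340 mm²; R_n = min(0.6F_uA_nv, 0.6F_yA_gv) + U_bs·F_u·A_nt = 864.8 kN → 649 kN.
Bolt shear governs: 318 kN.

318 kN (bolt shear governs)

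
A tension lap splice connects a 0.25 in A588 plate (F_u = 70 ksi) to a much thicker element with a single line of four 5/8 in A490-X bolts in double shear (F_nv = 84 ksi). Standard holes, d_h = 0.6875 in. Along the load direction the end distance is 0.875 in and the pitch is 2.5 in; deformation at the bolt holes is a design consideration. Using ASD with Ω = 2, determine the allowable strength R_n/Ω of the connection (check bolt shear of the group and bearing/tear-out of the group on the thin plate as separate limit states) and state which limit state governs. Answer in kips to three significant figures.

45 kips (bearing governs)

Bolt shear: A_b = π·0.625²/4 = 0.3068 in²; R_n = 84 × 0.3068 × 4 × 2 = 206.2 kips → 206.2 / 2 = 103 kips.
Bearing (1.2 l_c t F_u ≤ 2.4 d t F_u): upper limit = 2.4·0.625·0.25·70 = 26.25 kips.
  Edge l_c = 0.875 − 0.6875/2 = 0.5312 → r_n = 11.16 kips; interior l_c = 2.5 − 0.6875 = 1.812 → r_n = 26.25 kips.
  R_n,bearing = 1·11.16 + 3·26.25 = 89.91 kips → 89.91 / 2 = 45 kips.
Bearing governs: 45 kips.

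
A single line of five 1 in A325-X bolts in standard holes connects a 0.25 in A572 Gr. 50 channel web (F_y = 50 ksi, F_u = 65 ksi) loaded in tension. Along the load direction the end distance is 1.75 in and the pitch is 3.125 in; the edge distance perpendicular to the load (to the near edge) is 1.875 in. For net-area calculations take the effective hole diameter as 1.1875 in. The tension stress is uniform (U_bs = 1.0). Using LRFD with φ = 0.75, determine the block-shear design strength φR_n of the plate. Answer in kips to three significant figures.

80.7 kips

Shear plane L_v = 1.75 + 4·3.125 = 14.25 in; A_gv = 14.25 × 0.25 = 3.562 in².
A_nv = (14.25 − 4.5·1.1875) × 0.25 = 2.227 in².
A_nt = (1.875 − 0.5·1.1875) × 0.25 = 0.3203 in².
0.6 F_u A_nv = 86.84 kips; 0.6 F_y A_gv = 106.9 kips → shear rupture governs the shear term.
R_n = 86.84 + 1.0 × 65 × 0.3203 = 107.7 kips.
Design strength φR_n = 0.75 × 107.7 = 80.7 kips.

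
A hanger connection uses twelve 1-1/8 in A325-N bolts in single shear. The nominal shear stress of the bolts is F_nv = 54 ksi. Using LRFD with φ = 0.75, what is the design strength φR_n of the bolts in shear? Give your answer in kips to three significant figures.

483 kips

A_b = π × 1.125² / 4 = 0.994 in².
R_n = F_nv · A_b · n · n_s = 54 × 0.994 × 12 × 1 = 644.1 kips.
Design strength φR_n = 0.75 × 644.1 = 483 kips.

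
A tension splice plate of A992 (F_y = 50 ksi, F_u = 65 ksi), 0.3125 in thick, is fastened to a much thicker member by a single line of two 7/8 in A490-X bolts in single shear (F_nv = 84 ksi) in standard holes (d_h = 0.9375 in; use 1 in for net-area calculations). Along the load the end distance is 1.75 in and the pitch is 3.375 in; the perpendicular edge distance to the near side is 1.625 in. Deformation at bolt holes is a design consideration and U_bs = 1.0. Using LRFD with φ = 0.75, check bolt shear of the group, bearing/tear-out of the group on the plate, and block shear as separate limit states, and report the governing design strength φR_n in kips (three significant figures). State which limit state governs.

50.3 kips (block shear governs)

Bolt shear: A_b = π·0.875²/4 = 0.6013 in²; R_n = 84 × 0.6013 × 2 × 1 = 101 kips → 0.75 × 101 = 75.8 kips.
Bearing: edge l_c = 1.281, r_n = 31.23 kips; interior l_c = 2.438, r_n = 42.66 kips; R_n = 31.23 + 1·42.66 = 73.89 kips → 55.4 kips.
Block shear: A_gv = 1.602, A_nv = 1.133, A_nt = 0.3516 in²; R_n = min(0.6F_uA_nv, 0.6F_yA_gv) + U_bs·F_u·A_nt = 67.03 kips → 50.3 kips.
Block shear governs: 50.3 kips.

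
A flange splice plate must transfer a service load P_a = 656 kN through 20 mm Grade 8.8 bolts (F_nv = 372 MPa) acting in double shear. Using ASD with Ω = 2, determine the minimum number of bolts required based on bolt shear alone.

A_b = π·20²/4 = 314.2 mm².
Per-bolt allowable strength R_n/Ω = 372 × 314.2 × 2 / 1000 / 2 = 116.9 kN.
n ≥ 656 / 116.9 = 5.613 → use 6 bolts.

6 bolts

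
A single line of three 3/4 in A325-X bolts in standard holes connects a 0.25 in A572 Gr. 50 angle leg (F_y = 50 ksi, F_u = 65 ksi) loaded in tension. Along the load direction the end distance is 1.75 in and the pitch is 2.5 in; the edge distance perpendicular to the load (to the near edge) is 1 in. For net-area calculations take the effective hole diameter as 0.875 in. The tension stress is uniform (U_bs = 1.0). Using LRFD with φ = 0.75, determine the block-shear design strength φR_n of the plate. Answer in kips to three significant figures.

Shear plane L_v = 1.75 + 2·2.5 = 6.75 in; A_gv = 6.75 × 0.25 = 1.688 in².
A_nv = (6.75 − 2.5·0.875) × 0.25 = 1.141 in².
A_nt = (1 − 0.5·0.875) × 0.25 = 0.1406 in².
0.6 F_u A_nv = 44.48 kips; 0.6 F_y A_gv = 50.62 kips → shear rupture governs the shear term.
R_n = 44.48 + 1.0 × 65 × 0.1406 = 53.62 kips.
Design strength φR_n = 0.75 × 53.62 = 40.2 kips.

40.2 kips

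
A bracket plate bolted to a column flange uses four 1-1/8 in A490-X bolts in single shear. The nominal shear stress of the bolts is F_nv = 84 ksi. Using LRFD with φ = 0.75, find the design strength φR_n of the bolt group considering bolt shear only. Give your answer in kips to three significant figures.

250 kips

A_b = π × 1.125² / 4 = 0.994 in².
R_n = F_nv · A_b · n · n_s = 84 × 0.994 × 4 × 1 = 334 kips.
Design strength φR_n = 0.75 × 334 = 250 kips.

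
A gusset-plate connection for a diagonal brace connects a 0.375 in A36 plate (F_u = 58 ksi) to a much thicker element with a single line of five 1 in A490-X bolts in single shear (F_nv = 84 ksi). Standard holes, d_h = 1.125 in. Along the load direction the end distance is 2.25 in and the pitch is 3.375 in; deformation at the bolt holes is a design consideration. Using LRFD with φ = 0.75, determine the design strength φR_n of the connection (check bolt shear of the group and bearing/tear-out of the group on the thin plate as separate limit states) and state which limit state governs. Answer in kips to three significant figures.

Bolt shear: A_b = π·1²/4 = 0.7854 in²; R_n = 84 × 0.7854 × 5 × 1 = 329.9 kips → 0.75 × 329.9 = 247 kips.
Bearing (1.2 l_c t F_u ≤ 2.4 d t F_u): upper limit = 2.4·1·0.375·58 = 52.2 kips.
  Edge l_c = 2.25 − 1.125/2 = 1.688 → r_n = 44.04 kips; interior l_c = 3.375 − 1.125 = 2.25 → r_n = 52.2 kips.
  R_n,bearing = 1·44.04 + 4·52.2 = 252.8 kips → 0.75 × 252.8 = 190 kips.
Bearing governs: 190 kips.

190 kips (bearing governs)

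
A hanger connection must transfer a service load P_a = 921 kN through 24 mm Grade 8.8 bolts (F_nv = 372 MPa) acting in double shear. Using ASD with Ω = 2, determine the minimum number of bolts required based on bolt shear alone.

A_b = π·24²/4 = 452.4 mm².
Per-bolt allowable strength R_n/Ω = 372 × 452.4 × 2 / 1000 / 2 = 168.3 kN.
n ≥ 921 / 168.3 = 5.473 → use 6 bolts.

6 bolts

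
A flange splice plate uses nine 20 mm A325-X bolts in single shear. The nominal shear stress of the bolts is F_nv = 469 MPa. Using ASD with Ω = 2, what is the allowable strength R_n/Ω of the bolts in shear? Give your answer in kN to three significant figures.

663 kN

A_b = π × 20² / 4 = 314.2 mm².
R_n = F_nv · A_b · n · n_s = 469 × 314.2 × 9 × 1 / 1000 = 1326 kN.
Allowable strength R_n/Ω = 1326 / 2 = 663 kN.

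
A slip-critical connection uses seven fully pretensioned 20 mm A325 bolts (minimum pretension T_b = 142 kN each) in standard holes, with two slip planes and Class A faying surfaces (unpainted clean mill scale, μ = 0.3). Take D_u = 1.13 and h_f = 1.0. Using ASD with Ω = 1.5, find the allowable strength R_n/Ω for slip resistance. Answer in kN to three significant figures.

R_n = μ · D_u · h_f · T_b · n_s · n_b = 0.3 × 1.13 × 1.0 × 142 × 2 × 7 = 673.9 kN.
Allowable strength R_n/Ω = 673.9 / 1.5 = 449 kN.

449 kN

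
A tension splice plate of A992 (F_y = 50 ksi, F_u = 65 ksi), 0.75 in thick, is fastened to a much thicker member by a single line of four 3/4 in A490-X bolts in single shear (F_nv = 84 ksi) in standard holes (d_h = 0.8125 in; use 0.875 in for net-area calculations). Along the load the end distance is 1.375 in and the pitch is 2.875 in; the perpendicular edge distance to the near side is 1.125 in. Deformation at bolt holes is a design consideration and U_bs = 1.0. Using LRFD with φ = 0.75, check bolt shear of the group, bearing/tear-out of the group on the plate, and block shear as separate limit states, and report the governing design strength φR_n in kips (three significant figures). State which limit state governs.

Bolt shear: A_b = π·0.75²/4 = 0.4418 in²; R_n = 84 × 0.4418 × 4 × 1 = 148.4 kips → 0.75 × 148.4 = 111 kips.
Bearing: edge l_c = 0.9688, r_n = 56.67 kips; interior l_c = 2.062, r_n = 87.75 kips; R_n = 56.67 + 3·87.75 = 319.9 kips → 240 kips.
Block shear: A_gv = 7.5, A_nv = 5.203, A_nt = 0.5156 in²; R_n = min(0.6F_uA_nv, 0.6F_yA_gv) + U_bs·F_u·A_nt = 236.4 kips → 177 kips.
Bolt shear governs: 111 kips.

111 kips (bolt shear governs)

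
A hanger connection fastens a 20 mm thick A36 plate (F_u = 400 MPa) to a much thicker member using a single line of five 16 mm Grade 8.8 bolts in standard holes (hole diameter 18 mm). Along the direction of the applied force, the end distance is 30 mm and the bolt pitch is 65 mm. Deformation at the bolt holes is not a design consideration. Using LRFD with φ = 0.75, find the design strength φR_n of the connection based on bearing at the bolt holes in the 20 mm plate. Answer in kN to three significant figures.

1340 kN

Per bolt r_n = 1.5 l_c t F_u ≤ 3.0 d t F_u; upper limit = 3.0 × 16 × 20 × 400 / 1000 = 384 kN.
Edge bolt: l_c = 30 − 18/2 = 21 mm → 1.5 × 21 × 20 × 400 / 1000 = 252 → r_n = 252 kN.
Interior bolts: l_c = 65 − 18 = 47 mm → 1.5 × 47 × 20 × 400 / 1000 = 564 → r_n = 384 kN.
R_n = 1 × 252 + 4 × 384 = 1788 kN.
Design strength φR_n = 0.75 × 1788 = 1340 kN.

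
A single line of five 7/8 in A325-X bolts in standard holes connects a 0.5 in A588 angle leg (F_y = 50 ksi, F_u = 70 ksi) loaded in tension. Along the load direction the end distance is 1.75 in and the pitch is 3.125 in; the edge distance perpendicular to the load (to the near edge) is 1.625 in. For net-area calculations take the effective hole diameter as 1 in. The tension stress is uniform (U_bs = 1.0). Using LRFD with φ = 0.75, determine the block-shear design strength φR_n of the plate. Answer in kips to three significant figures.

Shear plane L_v = 1.75 + 4·3.125 = 14.25 in; A_gv = 14.25 × 0.5 = 7.125 in².
A_nv = (14.25 − 4.5·1) × 0.5 = 4.875 in².
A_nt = (1.625 − 0.5·1) × 0.5 = 0.5625 in².
0.6 F_u A_nv = 204.8 kips; 0.6 F_y A_gv = 213.8 kips → shear rupture governs the shear term.
R_n = 204.8 + 1.0 × 70 × 0.5625 = 244.1 kips.
Design strength φR_n = 0.75 × 244.1 = 183 kips.

183 kips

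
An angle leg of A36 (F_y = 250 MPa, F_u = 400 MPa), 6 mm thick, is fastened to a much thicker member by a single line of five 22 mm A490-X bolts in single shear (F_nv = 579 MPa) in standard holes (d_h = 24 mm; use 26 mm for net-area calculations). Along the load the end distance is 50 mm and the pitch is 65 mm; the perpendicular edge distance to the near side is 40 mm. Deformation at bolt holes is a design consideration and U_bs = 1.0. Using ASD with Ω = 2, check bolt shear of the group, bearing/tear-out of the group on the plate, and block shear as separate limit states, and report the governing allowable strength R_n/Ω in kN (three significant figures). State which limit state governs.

Bolt shear: A_b = π·22²/4 = 380.1 mm²; R_n = 579 × 380.1 × 5 × 1 / 1000 = 1100 kN → 1100 / 2 = 550 kN.
Bearing: edge l_c = 38, r_n = 109.4 kN; interior l_c = 41, r_n = 118.1 kN; R_n = 109.4 + 4·118.1 = 581.8 kN → 291 kN.
Block shear: A_gv = 1860, A_nv = 1158, A_nt = 162 mm²; R_n = min(0.6F_uA_nv, 0.6F_yA_gv) + U_bs·F_u·A_nt = 342.7 kN → 171 kN.
Block shear governs: 171 kN.

171 kN (block shear governs)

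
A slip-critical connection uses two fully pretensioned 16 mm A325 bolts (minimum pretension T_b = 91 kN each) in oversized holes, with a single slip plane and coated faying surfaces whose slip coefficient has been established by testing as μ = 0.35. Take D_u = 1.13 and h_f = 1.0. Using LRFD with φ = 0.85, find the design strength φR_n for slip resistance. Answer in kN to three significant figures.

61.2 kN

R_n = μ · D_u · h_f · T_b · n_s · n_b = 0.35 × 1.13 × 1.0 × 91 × 1 × 2 = 71.98 kN.
Design strength φR_n = 0.85 × 71.98 = 61.2 kN.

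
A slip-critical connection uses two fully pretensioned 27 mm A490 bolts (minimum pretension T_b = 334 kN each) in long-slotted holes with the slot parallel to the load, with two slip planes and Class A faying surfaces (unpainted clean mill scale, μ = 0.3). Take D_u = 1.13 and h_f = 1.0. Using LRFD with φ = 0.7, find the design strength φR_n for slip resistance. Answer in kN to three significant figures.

R_n = μ · D_u · h_f · T_b · n_s · n_b = 0.3 × 1.13 × 1.0 × 334 × 2 × 2 = 452.9 kN.
Design strength φR_n = 0.7 × 452.9 = 317 kN.

317 kN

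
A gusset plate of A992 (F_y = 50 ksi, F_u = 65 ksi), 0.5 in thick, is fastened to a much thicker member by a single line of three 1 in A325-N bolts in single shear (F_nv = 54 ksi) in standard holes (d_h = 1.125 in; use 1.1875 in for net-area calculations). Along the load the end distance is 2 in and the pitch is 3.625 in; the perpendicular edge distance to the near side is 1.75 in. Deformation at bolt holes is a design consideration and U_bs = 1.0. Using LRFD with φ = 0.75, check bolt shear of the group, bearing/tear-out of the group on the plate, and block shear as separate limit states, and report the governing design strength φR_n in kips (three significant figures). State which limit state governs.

95.4 kips (bolt shear governs)

Bolt shear: A_b = π·1²/4 = 0.7854 in²; R_n = 54 × 0.7854 × 3 × 1 = 127.2 kips → 0.75 × 127.2 = 95.4 kips.
Bearing: edge l_c = 1.438, r_n = 56.06 kips; interior l_c = 2.5, r_n = 78 kips; R_n = 56.06 + 2·78 = 212.1 kips → 159 kips.
Block shear: A_gv = 4.625, A_nv = 3.141, A_nt = 0.5781 in²; R_n = min(0.6F_uA_nv, 0.6F_yA_gv) + U_bs·F_u·A_nt = 160.1 kips → 120 kips.
Bolt shear governs: 95.4 kips.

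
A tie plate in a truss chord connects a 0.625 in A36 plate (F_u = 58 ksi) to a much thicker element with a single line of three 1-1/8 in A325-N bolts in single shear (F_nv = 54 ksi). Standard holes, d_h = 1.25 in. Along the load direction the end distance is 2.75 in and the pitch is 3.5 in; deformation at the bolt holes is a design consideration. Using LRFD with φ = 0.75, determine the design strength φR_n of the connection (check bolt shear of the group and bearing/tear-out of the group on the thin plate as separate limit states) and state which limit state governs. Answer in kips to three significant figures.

Bolt shear: A_b = π·1.125²/4 = 0.994 in²; R_n = 54 × 0.994 × 3 × 1 = 161 kips → 0.75 × 161 = 121 kips.
Bearing (1.2 l_c t F_u ≤ 2.4 d t F_u): upper limit = 2.4·1.125·0.625·58 = 97.87 kips.
  Edge l_c = 2.75 − 1.25/2 = 2.125 → r_n = 92.44 kips; interior l_c = 3.5 − 1.25 = 2.25 → r_n = 97.87 kips.
  R_n,bearing = 1·92.44 + 2·97.87 = 288.2 kips → 0.75 × 288.2 = 216 kips.
Bolt shear governs: 121 kips.

121 kips (bolt shear governs)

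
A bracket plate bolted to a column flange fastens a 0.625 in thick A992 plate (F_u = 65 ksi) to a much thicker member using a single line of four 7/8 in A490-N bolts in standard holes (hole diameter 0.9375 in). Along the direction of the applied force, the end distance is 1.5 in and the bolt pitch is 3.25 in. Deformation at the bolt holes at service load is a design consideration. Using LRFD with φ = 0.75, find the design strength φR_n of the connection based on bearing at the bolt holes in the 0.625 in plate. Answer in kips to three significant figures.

Per bolt r_n = 1.2 l_c t F_u ≤ 2.4 d t F_u; upper limit = 2.4 × 0.875 × 0.625 × 65 = 85.31 kips.
Edge bolt: l_c = 1.5 − 0.9375/2 = 1.031 in → 1.2 × 1.031 × 0.625 × 65 = 50.27 → r_n = 50.27 kips.
Interior bolts: l_c = 3.25 − 0.9375 = 2.312 in → 1.2 × 2.312 × 0.625 × 65 = 112.7 → r_n = 85.31 kips.
R_n = 1 × 50.27 + 3 × 85.31 = 306.2 kips.
Design strength φR_n = 0.75 × 306.2 = 230 kips.

230 kips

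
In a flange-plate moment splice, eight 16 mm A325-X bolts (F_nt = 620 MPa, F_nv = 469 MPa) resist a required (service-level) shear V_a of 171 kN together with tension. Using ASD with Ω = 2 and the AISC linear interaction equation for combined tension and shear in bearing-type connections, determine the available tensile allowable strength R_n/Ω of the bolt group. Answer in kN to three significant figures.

422 kN

A_b = π·16²/4 = 201.1 mm²; f_rv = 171 × 1000 / (8 × 201.1) = 106.3 MPa.
F'_nt = 1.3 F_nt − (Ω F_nt / F_nv) f_rv = 1.3·620 − (2·620/469)·106.3 = 524.9 MPa, capped at F_nt → F'_nt = 524.9 MPa.
R_n = F'_nt · A_b · n = 524.9 × 201.1 × 8 / 1000 = 844.3 kN.
Allowable strength R_n/Ω = 844.3 / 2 = 422 kN.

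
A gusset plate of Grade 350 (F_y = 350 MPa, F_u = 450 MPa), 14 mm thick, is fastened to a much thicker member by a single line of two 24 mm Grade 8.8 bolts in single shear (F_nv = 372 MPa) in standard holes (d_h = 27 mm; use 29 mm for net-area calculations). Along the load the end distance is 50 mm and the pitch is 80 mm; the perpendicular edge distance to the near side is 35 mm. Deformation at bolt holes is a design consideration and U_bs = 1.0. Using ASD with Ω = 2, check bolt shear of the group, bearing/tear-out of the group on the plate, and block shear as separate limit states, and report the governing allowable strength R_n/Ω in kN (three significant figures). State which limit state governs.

Bolt shear: A_b = π·24²/4 = 452.4 mm²; R_n = 372 × 452.4 × 2 × 1 / 1000 = 336.6 kN → 336.6 / 2 = 168 kN.
Bearing: edge l_c = 36.5, r_n = 275.9 kN; interior l_c = 53, r_n = 362.9 kN; R_n = 275.9 + 1·362.9 = 638.8 kN → 319 kN.
Block shear: A_gv = 1820, A_nv = 1211, A_nt = 287 mm²; R_n = min(0.6F_uA_nv, 0.6F_yA_gv) + U_bs·F_u·A_nt = 456.1 kN → 228 kN.
Bolt shear governs: 168 kN.

168 kN (bolt shear governs)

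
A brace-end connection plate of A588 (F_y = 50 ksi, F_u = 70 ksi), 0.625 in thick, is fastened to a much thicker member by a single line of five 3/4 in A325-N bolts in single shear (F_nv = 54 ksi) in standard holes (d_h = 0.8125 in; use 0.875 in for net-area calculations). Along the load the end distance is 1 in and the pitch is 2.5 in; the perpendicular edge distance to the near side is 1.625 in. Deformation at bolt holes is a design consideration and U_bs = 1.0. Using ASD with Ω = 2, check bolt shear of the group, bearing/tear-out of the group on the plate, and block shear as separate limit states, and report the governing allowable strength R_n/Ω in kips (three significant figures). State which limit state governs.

59.6 kips (bolt shear governs)

Bolt shear: A_b = π·0.75²/4 = 0.4418 in²; R_n = 54 × 0.4418 × 5 × 1 = 119.3 kips → 119.3 / 2 = 59.6 kips.
Bearing: edge l_c = 0.5938, r_n = 31.17 kips; interior l_c = 1.688, r_n = 78.75 kips; R_n = 31.17 + 4·78.75 = 346.2 kips → 173 kips.
Block shear: A_gv = 6.875, A_nv = 4.414, A_nt = 0.7422 in²; R_n = min(0.6F_uA_nv, 0.6F_yA_gv) + U_bs·F_u·A_nt = 237.3 kips → 119 kips.
Bolt shear governs: 59.6 kips.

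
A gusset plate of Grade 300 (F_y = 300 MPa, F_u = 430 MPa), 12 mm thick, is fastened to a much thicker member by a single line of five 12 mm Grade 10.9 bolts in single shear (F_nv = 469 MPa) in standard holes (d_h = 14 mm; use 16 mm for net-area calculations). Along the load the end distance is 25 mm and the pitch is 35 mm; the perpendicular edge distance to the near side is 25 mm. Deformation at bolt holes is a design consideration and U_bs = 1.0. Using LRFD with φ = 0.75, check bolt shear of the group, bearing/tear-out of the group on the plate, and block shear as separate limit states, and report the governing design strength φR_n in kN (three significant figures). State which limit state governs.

Bolt shear: A_b = π·12²/4 = 113.1 mm²; R_n = 469 × 113.1 × 5 × 1 / 1000 = 265.2 kN → 0.75 × 265.2 = 199 kN.
Bearing: edge l_c = 18, r_n = 111.5 kN; interior l_c = 21, r_n = 130 kN; R_n = 111.5 + 4·130 = 631.6 kN → 474 kN.
Block shear: A_gv = 1980, A_nv = 1116, A_nt = 204 mm²; R_n = min(0.6F_uA_nv, 0.6F_yA_gv) + U_bs·F_u·A_nt = 375.6 kN → 282 kN.
Bolt shear governs: 199 kN.

199 kN (bolt shear governs)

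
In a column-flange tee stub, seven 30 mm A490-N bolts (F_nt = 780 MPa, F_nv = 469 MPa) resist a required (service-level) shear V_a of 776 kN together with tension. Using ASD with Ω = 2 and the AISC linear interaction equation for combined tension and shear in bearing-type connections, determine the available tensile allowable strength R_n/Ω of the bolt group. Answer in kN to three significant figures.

1220 kN

A_b = π·30²/4 = 706.9 mm²; f_rv = 776 × 1000 / (7 × 706.9) = 156.8 MPa.
F'_nt = 1.3 F_nt − (Ω F_nt / F_nv) f_rv = 1.3·780 − (2·780/469)·156.8 = 492.3 MPa, capped at F_nt → F'_nt = 492.3 MPa.
R_n = F'_nt · A_b · n = 492.3 × 706.9 × 7 / 1000 = 2436 kN.
Allowable strength R_n/Ω = 2436 / 2 = 1220 kN.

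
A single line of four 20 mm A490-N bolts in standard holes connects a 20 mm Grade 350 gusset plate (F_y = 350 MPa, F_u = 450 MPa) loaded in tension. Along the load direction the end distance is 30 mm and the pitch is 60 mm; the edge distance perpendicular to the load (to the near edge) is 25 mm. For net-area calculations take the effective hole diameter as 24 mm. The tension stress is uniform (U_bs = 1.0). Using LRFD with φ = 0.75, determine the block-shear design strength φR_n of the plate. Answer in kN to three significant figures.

598 kN

Shear plane L_v = 30 + 3·60 = 210 mm; A_gv = 210 × 20 = 4200 mm².
A_nv = (210 − 3.5·24) × 20 = 2520 mm².
A_nt = (25 − 0.5·24) × 20 = 260 mm².
0.6 F_u A_nv = 680.4 kN; 0.6 F_y A_gv = 882 kN → shear rupture governs the shear term.
R_n = 680.4 + 1.0 × 450 × 260 / 1000 = 797.4 kN.
Design strength φR_n = 0.75 × 797.4 = 598 kN.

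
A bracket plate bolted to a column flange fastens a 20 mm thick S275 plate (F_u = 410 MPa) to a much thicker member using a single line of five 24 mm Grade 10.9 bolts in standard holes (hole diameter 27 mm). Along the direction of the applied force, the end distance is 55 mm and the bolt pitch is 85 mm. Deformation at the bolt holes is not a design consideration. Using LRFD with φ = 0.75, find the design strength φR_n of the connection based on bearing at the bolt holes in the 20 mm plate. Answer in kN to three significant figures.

Per bolt r_n = 1.5 l_c t F_u ≤ 3.0 d t F_u; upper limit = 3.0 × 24 × 20 × 410 / 1000 = 590.4 kN.
Edge bolt: l_c = 55 − 27/2 = 41.5 mm → 1.5 × 41.5 × 20 × 410 / 1000 = 510.4 → r_n = 510.4 kN.
Interior bolts: l_c = 85 − 27 = 58 mm → 1.5 × 58 × 20 × 410 / 1000 = 713.4 → r_n = 590.4 kN.
R_n = 1 × 510.4 + 4 × 590.4 = 2872 kN.
Design strength φR_n = 0.75 × 2872 = 2150 kN.

2150 kN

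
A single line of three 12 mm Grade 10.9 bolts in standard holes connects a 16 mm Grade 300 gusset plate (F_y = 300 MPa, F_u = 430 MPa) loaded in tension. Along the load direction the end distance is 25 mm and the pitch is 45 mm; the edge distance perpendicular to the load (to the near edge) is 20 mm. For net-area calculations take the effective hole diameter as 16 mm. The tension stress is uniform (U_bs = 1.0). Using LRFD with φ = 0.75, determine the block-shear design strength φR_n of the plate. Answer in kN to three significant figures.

294 kN

Shear plane L_v = 25 + 2·45 = 115 mm; A_gv = 115 × 16 = 1840 mm².
A_nv = (115 − 2.5·16) × 16 = 1200 mm².
A_nt = (20 − 0.5·16) × 16 = 192 mm².
0.6 F_u A_nv = 309.6 kN; 0.6 F_y A_gv = 331.2 kN → shear rupture governs the shear term.
R_n = 309.6 + 1.0 × 430 × 192 / 1000 = 392.2 kN.
Design strength φR_n = 0.75 × 392.2 = 294 kN.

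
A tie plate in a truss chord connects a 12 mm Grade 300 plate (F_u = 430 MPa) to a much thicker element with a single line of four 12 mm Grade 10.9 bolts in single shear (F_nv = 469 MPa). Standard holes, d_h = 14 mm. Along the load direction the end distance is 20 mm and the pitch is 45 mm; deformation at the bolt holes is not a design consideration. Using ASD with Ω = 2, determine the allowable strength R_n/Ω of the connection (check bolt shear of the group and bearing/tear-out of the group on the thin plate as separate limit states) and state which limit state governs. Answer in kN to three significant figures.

106 kN (bolt shear governs)

Bolt shear: A_b = π·12²/4 = 113.1 mm²; R_n = 469 × 113.1 × 4 × 1 / 1000 = 212.2 kN → 212.2 / 2 = 106 kN.
Bearing (1.5 l_c t F_u ≤ 3.0 d t F_u): upper limit = 3.0·12·12·430 / 1000 = 185.8 kN.
  Edge l_c = 20 − 14/2 = 13 → r_n = 100.6 kN; interior l_c = 45 − 14 = 31 → r_n = 185.8 kN.
  R_n,bearing = 1·100.6 + 3·185.8 = 657.9 kN → 657.9 / 2 = 329 kN.
Bolt shear governs: 106 kN.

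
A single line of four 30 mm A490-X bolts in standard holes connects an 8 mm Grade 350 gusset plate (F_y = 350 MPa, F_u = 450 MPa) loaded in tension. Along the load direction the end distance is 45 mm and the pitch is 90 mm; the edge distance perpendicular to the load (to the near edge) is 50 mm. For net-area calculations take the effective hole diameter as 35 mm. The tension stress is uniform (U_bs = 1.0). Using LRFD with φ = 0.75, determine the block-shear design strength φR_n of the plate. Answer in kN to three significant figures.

400 kN

Shear plane L_v = 45 + 3·90 = 315 mm; A_gv = 315 × 8 = 2520 mm².
A_nv = (315 − 3.5·35) × 8 = 1540 mm².
A_nt = (50 − 0.5·35) × 8 = 260 mm².
0.6 F_u A_nv = 415.8 kN; 0.6 F_y A_gv = 529.2 kN → shear rupture governs the shear term.
R_n = 415.8 + 1.0 × 450 × 260 / 1000 = 532.8 kN.
Design strength φR_n = 0.75 × 532.8 = 400 kN.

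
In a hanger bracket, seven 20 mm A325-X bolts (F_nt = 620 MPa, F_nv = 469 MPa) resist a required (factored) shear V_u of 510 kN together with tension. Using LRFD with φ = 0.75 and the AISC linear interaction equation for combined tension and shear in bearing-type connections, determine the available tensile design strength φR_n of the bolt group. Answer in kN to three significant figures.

655 kN

A_b = π·20²/4 = 314.2 mm²; f_rv = 510 × 1000 / (7 × 314.2) = 231.9 MPa.
F'_nt = 1.3 F_nt − (F_nt / φF_nv) f_rv = 1.3·620 − (620/(0.75·469))·231.9 = 397.2 MPa, capped at F_nt → F'_nt = 397.2 MPa.
R_n = F'_nt · A_b · n = 397.2 × 314.2 × 7 / 1000 = 873.6 kN.
Design strength φR_n = 0.75 × 873.6 = 655 kN.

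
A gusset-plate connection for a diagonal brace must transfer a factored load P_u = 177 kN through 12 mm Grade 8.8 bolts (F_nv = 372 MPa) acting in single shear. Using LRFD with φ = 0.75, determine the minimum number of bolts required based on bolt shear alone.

6 bolts

A_b = π·12²/4 = 113.1 mm².
Per-bolt design strength φR_n = 0.75 × 372 × 113.1 × 1 / 1000 = 31.55 kN.
n ≥ 177 / 31.55 = 5.609 → use 6 bolts.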